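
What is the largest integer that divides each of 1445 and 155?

5

Euclid: 1445 = 9·155 + 50; 155 = 3·50 + 5; 50 = 10·5 + 0. Last nonzero remainder: 5.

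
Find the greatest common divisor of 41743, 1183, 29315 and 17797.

gcd(41743, 1183): 41743 = 35·1183 + 338; 1183 = 3·338 + 169; 338 = 2·169 + 0 → 169
gcd(169, 29315): 29315 = 173·169 + 78; 169 = 2·78 + 13; 78 = 6·13 + 0 → 13
gcd(13, 17797): 17797 = 1369·13 + 0 → 13

13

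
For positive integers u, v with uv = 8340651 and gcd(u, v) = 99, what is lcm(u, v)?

84249

gcd·lcm = product, so lcm = 8340651/99 = 84249.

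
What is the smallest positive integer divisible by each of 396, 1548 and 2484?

396 = 2² · 3² · 11; 1548 = 2² · 3² · 43; 2484 = 2² · 3³ · 23
lcm takes max exponent of each prime: 2² · 3³ · 11 · 23 · 43 = 1174932

1174932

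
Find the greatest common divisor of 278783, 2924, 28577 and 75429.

gcd(278783, 2924): 278783 = 95·2924 + 1003; 2924 = 2·1003 + 918; 1003 = 1·918 + 85; 918 = 10·85 + 68; 85 = 1·68 + 17; 68 = 4·17 + 0 → 17
gcd(17, 28577): 28577 = 1681·17 + 0 → 17
gcd(17, 75429): 75429 = 4437·17 + 0 → 17

17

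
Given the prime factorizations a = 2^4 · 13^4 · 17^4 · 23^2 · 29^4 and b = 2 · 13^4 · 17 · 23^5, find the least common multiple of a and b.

173748173998317736473968

max exponent per prime: 2^4 · 13^4 · 17^4 · 23^5 · 29^4 = 173748173998317736473968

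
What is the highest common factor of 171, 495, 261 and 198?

171 = 3² · 19; 495 = 3² · 5 · 11; 261 = 3² · 29; 198 = 2 · 3² · 11
gcd takes min exponent of each prime: 3² = 9

9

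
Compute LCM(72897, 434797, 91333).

72897 = 3 · 11 · 47²; 434797 = 11 · 29² · 47; 91333 = 11 · 19² · 23
lcm takes max exponent of each prime: 3 · 11 · 19² · 23 · 29² · 47² = 509026848231

509026848231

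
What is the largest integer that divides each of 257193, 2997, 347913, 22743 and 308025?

9

gcd(257193, 2997): 257193 = 85·2997 + 2448; 2997 = 1·2448 + 549; 2448 = 4·549 + 252; 549 = 2·252 + 45; 252 = 5·45 + 27; 45 = 1·27 + 18; 27 = 1·18 + 9; 18 = 2·9 + 0 → 9
gcd(9, 347913): 347913 = 38657·9 + 0 → 9
gcd(9, 22743): 22743 = 2527·9 + 0 → 9
gcd(9, 308025): 308025 = 34225·9 + 0 → 9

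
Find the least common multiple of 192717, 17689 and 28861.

113510313

192717 = 3² · 7² · 19 · 23; 17689 = 7² · 19²; 28861 = 7² · 19 · 31
lcm takes max exponent of each prime: 3² · 7² · 19² · 23 · 31 = 113510313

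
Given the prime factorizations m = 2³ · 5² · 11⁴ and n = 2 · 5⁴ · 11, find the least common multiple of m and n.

max exponent per prime: 2³ · 5⁴ · 11⁴ = 73205000

73205000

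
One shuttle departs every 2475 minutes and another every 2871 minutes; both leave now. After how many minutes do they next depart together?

71775

2475 = 3² · 5² · 11; 2871 = 3² · 11 · 29
max exponents: 3² · 5² · 11 · 29 = 71775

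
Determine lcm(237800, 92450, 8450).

74307981800

237800 = 2³ · 5² · 29 · 41; 92450 = 2 · 5² · 43²; 8450 = 2 · 5² · 13²
lcm takes max exponent of each prime: 2³ · 5² · 13² · 29 · 41 · 43² = 74307981800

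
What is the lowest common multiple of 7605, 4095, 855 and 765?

17194905

lcm(7605, 4095) = 7605·4095/gcd = 31142475/585 = 53235
lcm(53235, 855) = 53235·855/gcd = 45515925/45 = 1011465
lcm(1011465, 765) = 1011465·765/gcd = 773770725/45 = 17194905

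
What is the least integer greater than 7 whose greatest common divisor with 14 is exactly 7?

21

gcd(k, 14) = 7 forces 7 | k; write k = 7s. Then gcd(7s, 7·2) = 7·gcd(s, 2), so need gcd(s, 2) = 1.
7s > 7 gives s ≥ 2. The least s ≥ 2 coprime to 2 is 3, so k = 7·3 = 21.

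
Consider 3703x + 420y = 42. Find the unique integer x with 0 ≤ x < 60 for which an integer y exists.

54

Euclid: 3703 = 8·420 + 343; 420 = 1·343 + 77; 343 = 4·77 + 35; 77 = 2·35 + 7; 35 = 5·7 + 0 → gcd = 7; 42 = 7·6.
Back-substitution yields 3703·(-11) + 420·(97) = 7, so one solution is x = -11·6 = -66, y = 97·6 = 582.
Solutions in x differ by 420/7 = 60; the one in [0, 60) is -66 mod 60 = 54.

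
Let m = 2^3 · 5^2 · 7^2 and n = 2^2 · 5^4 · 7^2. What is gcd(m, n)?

min exponent per shared prime: 2^2 · 5^2 · 7^2 = 4900

4900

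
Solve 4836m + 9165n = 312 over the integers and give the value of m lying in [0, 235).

Reduce mod 9165: 4836m ≡ 312 (mod 9165). With g = gcd(4836, 9165) = 39 dividing 312, divide through: 124m ≡ 8 (mod 235).
Since gcd(124, 235) = 1, m ≡ 8·(124)⁻¹ ≡ 182 (mod 235). Smallest non-negative: 182.

182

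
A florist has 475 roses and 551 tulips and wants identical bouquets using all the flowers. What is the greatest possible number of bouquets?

19

Euclid: 551 = 1·475 + 76; 475 = 6·76 + 19; 76 = 4·19 + 0. Last nonzero remainder: 19.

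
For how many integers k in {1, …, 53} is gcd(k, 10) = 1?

22

Prime factors of 10: 2, 5. Count integers ≤ 53 divisible by none of them.
By inclusion–exclusion: 53 − ⌊53/2⌋ − ⌊53/5⌋ + ⌊53/10⌋ = 22.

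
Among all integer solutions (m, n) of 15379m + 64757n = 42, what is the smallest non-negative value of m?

Euclid: 64757 = 4·15379 + 3241; 15379 = 4·3241 + 2415; 3241 = 1·2415 + 826; 2415 = 2·826 + 763; 826 = 1·763 + 63; 763 = 12·63 + 7; 63 = 9·7 + 0 → gcd = 7; 42 = 7·6.
Back-substitution yields 15379·(1019) + 64757·(-242) = 7, so one solution is m = 1019·6 = 6114, n = -242·6 = -1452.
Solutions in m differ by 64757/7 = 9251; the one in [0, 9251) is 6114 mod 9251 = 6114.

6114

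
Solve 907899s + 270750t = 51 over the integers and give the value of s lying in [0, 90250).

5299

Euclid: 907899 = 3·270750 + 95649; 270750 = 2·95649 + 79452; 95649 = 1·79452 + 16197; 79452 = 4·16197 + 14664; 16197 = 1·14664 + 1533; 14664 = 9·1533 + 867; 1533 = 1·867 + 666; 867 = 1·666 + 201; 666 = 3·201 + 63; 201 = 3·63 + 12; 63 = 5·12 + 3; 12 = 4·3 + 0 → gcd = 3; 51 = 3·17.
Back-substitution yields 907899·(21547) + 270750·(-72253) = 3, so one solution is s = 21547·17 = 366299, t = -72253·17 = -1228301.
Solutions in s differ by 270750/3 = 90250; the one in [0, 90250) is 366299 mod 90250 = 5299.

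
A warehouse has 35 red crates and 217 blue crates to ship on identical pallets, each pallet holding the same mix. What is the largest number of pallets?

Euclid: 217 = 6·35 + 7; 35 = 5·7 + 0. Last nonzero remainder: 7.

7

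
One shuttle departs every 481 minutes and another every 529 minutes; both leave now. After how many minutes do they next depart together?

gcd first: 529 = 1·481 + 48; 481 = 10·48 + 1; 48 = 48·1 + 0 → gcd = 1
lcm = 481·529/gcd = 254449/1 = 254449

254449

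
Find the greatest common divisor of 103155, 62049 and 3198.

39

103155 = 3 · 5 · 13 · 23²; 62049 = 3 · 13 · 37 · 43; 3198 = 2 · 3 · 13 · 41
gcd takes min exponent of each prime: 3 · 13 = 39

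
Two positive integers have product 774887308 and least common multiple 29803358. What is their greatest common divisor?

From gcd × lcm = ab: gcd = 774887308 / 29803358 = 26.

26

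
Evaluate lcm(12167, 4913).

gcd first: 12167 = 2·4913 + 2341; 4913 = 2·2341 + 231; 2341 = 10·231 + 31; 231 = 7·31 + 14; 31 = 2·14 + 3; 14 = 4·3 + 2; 3 = 1·2 + 1; 2 = 2·1 + 0 → gcd = 1
lcm = 12167·4913/gcd = 59776471/1 = 59776471

59776471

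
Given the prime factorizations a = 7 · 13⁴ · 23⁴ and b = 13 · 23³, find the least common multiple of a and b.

max exponent per prime: 7 · 13⁴ · 23⁴ = 55947771607

55947771607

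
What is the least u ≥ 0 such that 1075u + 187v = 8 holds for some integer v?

155

Euclid: 1075 = 5·187 + 140; 187 = 1·140 + 47; 140 = 2·47 + 46; 47 = 1·46 + 1; 46 = 46·1 + 0 → gcd = 1; 8 = 1·8.
Back-substitution yields 1075·(-4) + 187·(23) = 1, so one solution is u = -4·8 = -32, v = 23·8 = 184.
Solutions in u differ by 187/1 = 187; the one in [0, 187) is -32 mod 187 = 155.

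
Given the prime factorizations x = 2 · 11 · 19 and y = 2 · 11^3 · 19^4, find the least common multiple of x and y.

346914502

max exponent per prime: 2 · 11^3 · 19^4 = 346914502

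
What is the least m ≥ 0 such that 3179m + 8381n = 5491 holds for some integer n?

7

gcd(3179, 8381) = 289 (Euclid: 8381 = 2·3179 + 2023; 3179 = 1·2023 + 1156; 2023 = 1·1156 + 867; 1156 = 1·867 + 289; 867 = 3·289 + 0), and 289 | 5491.
Extended Euclid: 3179·(8) + 8381·(-3) = 289. Scale by 19: m₀ = 152.
General solution m = m₀ + 29t; reducing mod 29 gives m = 7 (and n = -2).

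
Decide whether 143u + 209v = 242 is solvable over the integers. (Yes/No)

By Bézout, 143u + 209v = 242 has integer solutions iff gcd(143, 209) | 242.
Euclid: 209 = 1·143 + 66; 143 = 2·66 + 11; 66 = 6·11 + 0. gcd = 11; 242 mod 11 = 0. Yes.

Yes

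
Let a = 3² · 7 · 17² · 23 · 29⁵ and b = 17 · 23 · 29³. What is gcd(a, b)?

9536099

min exponent per shared prime: 17 · 23 · 29³ = 9536099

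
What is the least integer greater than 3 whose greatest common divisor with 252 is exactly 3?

15

Multiples of 3 above 3: 3·2, 3·3, … . Need the cofactor coprime to 252/3 = 84.
Checking s = 2, 3, … the first with gcd(s, 84) = 1 is s = 5, giving 15.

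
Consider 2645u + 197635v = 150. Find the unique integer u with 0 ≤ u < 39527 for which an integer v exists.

Euclid: 197635 = 74·2645 + 1905; 2645 = 1·1905 + 740; 1905 = 2·740 + 425; 740 = 1·425 + 315; 425 = 1·315 + 110; 315 = 2·110 + 95; 110 = 1·95 + 15; 95 = 6·15 + 5; 15 = 3·5 + 0 → gcd = 5; 150 = 5·30.
Back-substitution yields 2645·(12553) + 197635·(-168) = 5, so one solution is u = 12553·30 = 376590, v = -168·30 = -5040.
Solutions in u differ by 197635/5 = 39527; the one in [0, 39527) is 376590 mod 39527 = 20847.

20847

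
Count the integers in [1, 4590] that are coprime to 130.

Prime factors of 130: 2, 5, 13. Count integers ≤ 4590 divisible by none of them.
By inclusion–exclusion: 4590 − ⌊4590/2⌋ − ⌊4590/5⌋ − ⌊4590/13⌋ + ⌊4590/10⌋ + ⌊4590/26⌋ + ⌊4590/65⌋ − ⌊4590/130⌋ = 1694.

1694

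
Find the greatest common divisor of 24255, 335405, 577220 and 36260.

245

gcd(24255, 335405): 335405 = 13·24255 + 20090; 24255 = 1·20090 + 4165; 20090 = 4·4165 + 3430; 4165 = 1·3430 + 735; 3430 = 4·735 + 490; 735 = 1·490 + 245; 490 = 2·245 + 0 → 245
gcd(245, 577220): 577220 = 2356·245 + 0 → 245
gcd(245, 36260): 36260 = 148·245 + 0 → 245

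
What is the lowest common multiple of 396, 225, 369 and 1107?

1217700

396 = 2² · 3² · 11; 225 = 3² · 5²; 369 = 3² · 41; 1107 = 3³ · 41
lcm takes max exponent of each prime: 2² · 3³ · 5² · 11 · 41 = 1217700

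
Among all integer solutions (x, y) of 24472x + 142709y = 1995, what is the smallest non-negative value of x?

799

gcd(24472, 142709) = 133 (Euclid: 142709 = 5·24472 + 20349; 24472 = 1·20349 + 4123; 20349 = 4·4123 + 3857; 4123 = 1·3857 + 266; 3857 = 14·266 + 133; 266 = 2·133 + 0), and 133 | 1995.
Extended Euclid: 24472·(-519) + 142709·(89) = 133. Scale by 15: x₀ = -7785.
General solution x = x₀ + 1073t; reducing mod 1073 gives x = 799 (and y = -137).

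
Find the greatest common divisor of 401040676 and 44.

4

Euclid: 401040676 = 9114560·44 + 36; 44 = 1·36 + 8; 36 = 4·8 + 4; 8 = 2·4 + 0. Last nonzero remainder: 4.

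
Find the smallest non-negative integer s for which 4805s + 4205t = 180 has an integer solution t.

589

gcd(4805, 4205) = 5 (Euclid: 4805 = 1·4205 + 600; 4205 = 7·600 + 5; 600 = 120·5 + 0), and 5 | 180.
Extended Euclid: 4805·(-7) + 4205·(8) = 5. Scale by 36: s₀ = -252.
General solution s = s₀ + 841k; reducing mod 841 gives s = 589 (and t = -673).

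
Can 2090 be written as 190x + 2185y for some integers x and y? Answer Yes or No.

gcd(190, 2185): 2185 = 11·190 + 95; 190 = 2·95 + 0 → 95
95 divides 2090, so a solution exists.

Yes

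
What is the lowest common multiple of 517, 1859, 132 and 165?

517 = 11 · 47; 1859 = 11 · 13²; 132 = 2² · 3 · 11; 165 = 3 · 5 · 11
lcm takes max exponent of each prime: 2² · 3 · 5 · 11 · 13² · 47 = 5242380

5242380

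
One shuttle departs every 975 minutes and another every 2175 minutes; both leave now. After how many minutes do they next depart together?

28275

975 = 3 · 5² · 13; 2175 = 3 · 5² · 29
max exponents: 3 · 5² · 13 · 29 = 28275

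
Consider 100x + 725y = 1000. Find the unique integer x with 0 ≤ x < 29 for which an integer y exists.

Euclid: 725 = 7·100 + 25; 100 = 4·25 + 0 → gcd = 25; 1000 = 25·40.
Back-substitution yields 100·(-7) + 725·(1) = 25, so one solution is x = -7·40 = -280, y = 1·40 = 40.
Solutions in x differ by 725/25 = 29; the one in [0, 29) is -280 mod 29 = 10.

10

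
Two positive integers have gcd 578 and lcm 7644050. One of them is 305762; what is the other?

Using pq = gcd(p,q)·lcm(p,q) = 578·7644050 = 4418260900, we get q = 4418260900/305762 = 14450.

14450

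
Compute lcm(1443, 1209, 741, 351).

1443 = 3 · 13 · 37; 1209 = 3 · 13 · 31; 741 = 3 · 13 · 19; 351 = 3³ · 13
lcm takes max exponent of each prime: 3³ · 13 · 19 · 31 · 37 = 7649343

7649343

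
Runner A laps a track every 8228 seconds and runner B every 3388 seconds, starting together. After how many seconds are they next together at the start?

8228 = 2² · 11² · 17; 3388 = 2² · 7 · 11²
max exponents: 2² · 7 · 11² · 17 = 57596

57596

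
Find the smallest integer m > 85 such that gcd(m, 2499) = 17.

2499 = 17·147. Any m with gcd(m, 2499) = 17 is a multiple of 17, say 17s, with s coprime to 147.
Need s > 85/17, so s ≥ 6. First s ≥ 6 with gcd(s, 147) = 1 is s = 8. Thus m = 17·8 = 136.

136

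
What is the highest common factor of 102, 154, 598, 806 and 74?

gcd(102, 154): 154 = 1·102 + 52; 102 = 1·52 + 50; 52 = 1·50 + 2; 50 = 25·2 + 0 → 2
gcd(2, 598): 598 = 299·2 + 0 → 2
gcd(2, 806): 806 = 403·2 + 0 → 2
gcd(2, 74): 74 = 37·2 + 0 → 2

2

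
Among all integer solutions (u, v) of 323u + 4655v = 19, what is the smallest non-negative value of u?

gcd(323, 4655) = 19 (Euclid: 4655 = 14·323 + 133; 323 = 2·133 + 57; 133 = 2·57 + 19; 57 = 3·19 + 0), and 19 | 19.
Extended Euclid: 323·(-72) + 4655·(5) = 19. Scale by 1: u₀ = -72.
General solution u = u₀ + 245t; reducing mod 245 gives u = 173 (and v = -12).

173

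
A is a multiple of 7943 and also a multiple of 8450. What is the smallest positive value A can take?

gcd first: 8450 = 1·7943 + 507; 7943 = 15·507 + 338; 507 = 1·338 + 169; 338 = 2·169 + 0 → gcd = 169
lcm = 7943·8450/gcd = 67118350/169 = 397150

397150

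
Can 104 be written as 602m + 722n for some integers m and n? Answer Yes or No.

By Bézout, 602m + 722n = 104 has integer solutions iff gcd(602, 722) | 104.
Euclid: 722 = 1·602 + 120; 602 = 5·120 + 2; 120 = 60·2 + 0. gcd = 2; 104 mod 2 = 0. Yes.

Yes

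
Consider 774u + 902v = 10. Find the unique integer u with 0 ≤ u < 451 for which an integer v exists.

Euclid: 902 = 1·774 + 128; 774 = 6·128 + 6; 128 = 21·6 + 2; 6 = 3·2 + 0 → gcd = 2; 10 = 2·5.
Back-substitution yields 774·(-148) + 902·(127) = 2, so one solution is u = -148·5 = -740, v = 127·5 = 635.
Solutions in u differ by 902/2 = 451; the one in [0, 451) is -740 mod 451 = 162.

162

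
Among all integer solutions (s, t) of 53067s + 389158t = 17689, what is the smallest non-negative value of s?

15

Reduce mod 389158: 53067s ≡ 17689 (mod 389158). With g = gcd(53067, 389158) = 17689 dividing 17689, divide through: 3s ≡ 1 (mod 22).
Since gcd(3, 22) = 1, s ≡ 1·(3)⁻¹ ≡ 15 (mod 22). Smallest non-negative: 15.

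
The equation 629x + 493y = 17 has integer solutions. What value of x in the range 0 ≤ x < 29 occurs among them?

Reduce mod 493: 629x ≡ 17 (mod 493). With g = gcd(629, 493) = 17 dividing 17, divide through: 37x ≡ 1 (mod 29).
Since gcd(37, 29) = 1, x ≡ 1·(37)⁻¹ ≡ 11 (mod 29). Smallest non-negative: 11.

11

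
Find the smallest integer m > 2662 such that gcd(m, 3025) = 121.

gcd(m, 3025) = 121 forces 121 | m; write m = 121s. Then gcd(121s, 121·25) = 121·gcd(s, 25), so need gcd(s, 25) = 1.
121s > 2662 gives s ≥ 23. The least s ≥ 23 coprime to 25 is 23, so m = 121·23 = 2783.

2783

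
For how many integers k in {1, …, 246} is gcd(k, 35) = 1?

169

35 = 5·7. Inclusion–exclusion on these primes:
246 − ⌊246/5⌋ − ⌊246/7⌋ + ⌊246/35⌋ = 169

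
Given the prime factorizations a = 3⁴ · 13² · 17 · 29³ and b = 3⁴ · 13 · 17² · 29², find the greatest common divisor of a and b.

min exponent per shared prime: 3⁴ · 13 · 17 · 29² = 15054741

15054741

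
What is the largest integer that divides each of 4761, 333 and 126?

9

4761 = 3² · 23²; 333 = 3² · 37; 126 = 2 · 3² · 7
gcd takes min exponent of each prime: 3² = 9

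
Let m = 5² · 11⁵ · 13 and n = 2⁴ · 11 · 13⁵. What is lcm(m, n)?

max exponent per prime: 2⁴ · 5² · 11⁵ · 13⁵ = 23918843577200

23918843577200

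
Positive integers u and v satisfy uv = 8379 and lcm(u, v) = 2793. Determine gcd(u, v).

From gcd × lcm = uv: gcd = 8379 / 2793 = 3.

3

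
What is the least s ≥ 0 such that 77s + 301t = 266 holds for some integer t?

Euclid: 301 = 3·77 + 70; 77 = 1·70 + 7; 70 = 10·7 + 0 → gcd = 7; 266 = 7·38.
Back-substitution yields 77·(4) + 301·(-1) = 7, so one solution is s = 4·38 = 152, t = -1·38 = -38.
Solutions in s differ by 301/7 = 43; the one in [0, 43) is 152 mod 43 = 23.

23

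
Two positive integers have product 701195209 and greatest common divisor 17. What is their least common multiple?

gcd·lcm = product, so lcm = 701195209/17 = 41246777.

41246777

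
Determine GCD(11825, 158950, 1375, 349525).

275

gcd(11825, 158950): 158950 = 13·11825 + 5225; 11825 = 2·5225 + 1375; 5225 = 3·1375 + 1100; 1375 = 1·1100 + 275; 1100 = 4·275 + 0 → 275
gcd(275, 1375): 1375 = 5·275 + 0 → 275
gcd(275, 349525): 349525 = 1271·275 + 0 → 275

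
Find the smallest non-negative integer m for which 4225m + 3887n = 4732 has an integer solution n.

Reduce mod 3887: 4225m ≡ 4732 (mod 3887). With g = gcd(4225, 3887) = 169 dividing 4732, divide through: 25m ≡ 28 (mod 23).
Since gcd(25, 23) = 1, m ≡ 28·(25)⁻¹ ≡ 14 (mod 23). Smallest non-negative: 14.

14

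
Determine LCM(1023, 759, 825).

588225

1023 = 3 · 11 · 31; 759 = 3 · 11 · 23; 825 = 3 · 5² · 11
lcm takes max exponent of each prime: 3 · 5² · 11 · 23 · 31 = 588225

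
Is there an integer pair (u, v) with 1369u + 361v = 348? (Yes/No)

Yes

By Bézout, 1369u + 361v = 348 has integer solutions iff gcd(1369, 361) | 348.
Euclid: 1369 = 3·361 + 286; 361 = 1·286 + 75; 286 = 3·75 + 61; 75 = 1·61 + 14; 61 = 4·14 + 5; 14 = 2·5 + 4; 5 = 1·4 + 1; 4 = 4·1 + 0. gcd = 1; 348 mod 1 = 0. Yes.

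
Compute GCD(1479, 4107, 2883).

gcd(1479, 4107): 4107 = 2·1479 + 1149; 1479 = 1·1149 + 330; 1149 = 3·330 + 159; 330 = 2·159 + 12; 159 = 13·12 + 3; 12 = 4·3 + 0 → 3
gcd(3, 2883): 2883 = 961·3 + 0 → 3

3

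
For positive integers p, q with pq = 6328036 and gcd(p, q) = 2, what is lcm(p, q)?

3164018

Since gcd(p,q)·lcm(p,q) = pq, lcm = 6328036/2 = 3164018.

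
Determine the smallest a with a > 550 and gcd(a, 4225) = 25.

gcd(a, 4225) = 25 forces 25 | a; write a = 25s. Then gcd(25s, 25·169) = 25·gcd(s, 169), so need gcd(s, 169) = 1.
25s > 550 gives s ≥ 23. The least s ≥ 23 coprime to 169 is 23, so a = 25·23 = 575.

575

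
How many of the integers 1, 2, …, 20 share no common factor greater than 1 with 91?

17

91 = 7·13. Inclusion–exclusion on these primes:
20 − ⌊20/7⌋ − ⌊20/13⌋ + ⌊20/91⌋ = 17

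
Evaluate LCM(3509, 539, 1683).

3509 = 11² · 29; 539 = 7² · 11; 1683 = 3² · 11 · 17
lcm takes max exponent of each prime: 3² · 7² · 11² · 17 · 29 = 26306973

26306973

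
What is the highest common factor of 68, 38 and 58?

2

68 = 2² · 17; 38 = 2 · 19; 58 = 2 · 29
gcd takes min exponent of each prime: 2 = 2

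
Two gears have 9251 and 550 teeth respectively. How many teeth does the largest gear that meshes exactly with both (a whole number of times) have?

Euclid: 9251 = 16·550 + 451; 550 = 1·451 + 99; 451 = 4·99 + 55; 99 = 1·55 + 44; 55 = 1·44 + 11; 44 = 4·11 + 0. Last nonzero remainder: 11.

11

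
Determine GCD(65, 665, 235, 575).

gcd(65, 665): 665 = 10·65 + 15; 65 = 4·15 + 5; 15 = 3·5 + 0 → 5
gcd(5, 235): 235 = 47·5 + 0 → 5
gcd(5, 575): 575 = 115·5 + 0 → 5

5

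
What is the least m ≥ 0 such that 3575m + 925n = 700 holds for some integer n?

24

Reduce mod 925: 3575m ≡ 700 (mod 925). With g = gcd(3575, 925) = 25 dividing 700, divide through: 143m ≡ 28 (mod 37).
Since gcd(143, 37) = 1, m ≡ 28·(143)⁻¹ ≡ 24 (mod 37). Smallest non-negative: 24.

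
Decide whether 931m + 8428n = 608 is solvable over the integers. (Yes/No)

No

gcd(931, 8428): 8428 = 9·931 + 49; 931 = 19·49 + 0 → 49
49 does not divide 608, so a solution does not exist.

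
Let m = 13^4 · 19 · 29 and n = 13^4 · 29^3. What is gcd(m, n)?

min exponent per shared prime: 13^4 · 29 = 828269

828269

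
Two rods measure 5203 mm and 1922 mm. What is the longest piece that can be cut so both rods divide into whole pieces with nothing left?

5203 = 11² · 43
1922 = 2 · 31²
Common: 1 = 1

1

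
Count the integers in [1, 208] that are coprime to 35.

143

Prime factors of 35: 5, 7. Count integers ≤ 208 divisible by none of them.
By inclusion–exclusion: 208 − ⌊208/5⌋ − ⌊208/7⌋ + ⌊208/35⌋ = 143.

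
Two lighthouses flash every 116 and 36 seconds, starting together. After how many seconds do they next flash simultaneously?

1044

116 = 2² · 29; 36 = 2² · 3²
max exponents: 2² · 3² · 29 = 1044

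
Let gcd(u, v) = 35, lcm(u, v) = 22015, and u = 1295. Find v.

595

u·v = gcd·lcm = 35·22015 = 770525, so v = 770525/1295 = 595.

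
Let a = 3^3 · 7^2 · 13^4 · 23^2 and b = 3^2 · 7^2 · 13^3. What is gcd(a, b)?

min exponent per shared prime: 3^2 · 7^2 · 13^3 = 968877

968877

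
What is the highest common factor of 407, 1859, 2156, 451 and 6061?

gcd(407, 1859): 1859 = 4·407 + 231; 407 = 1·231 + 176; 231 = 1·176 + 55; 176 = 3·55 + 11; 55 = 5·11 + 0 → 11
gcd(11, 2156): 2156 = 196·11 + 0 → 11
gcd(11, 451): 451 = 41·11 + 0 → 11
gcd(11, 6061): 6061 = 551·11 + 0 → 11

11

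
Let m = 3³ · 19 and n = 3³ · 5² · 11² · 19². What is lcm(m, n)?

max exponent per prime: 3³ · 5² · 11² · 19² = 29484675

29484675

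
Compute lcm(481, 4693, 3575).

47751275

lcm(481, 4693) = 481·4693/gcd = 2257333/13 = 173641
lcm(173641, 3575) = 173641·3575/gcd = 620766575/13 = 47751275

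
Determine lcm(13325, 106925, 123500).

1665891500

13325 = 5² · 13 · 41; 106925 = 5² · 7 · 13 · 47; 123500 = 2² · 5³ · 13 · 19
lcm takes max exponent of each prime: 2² · 5³ · 7 · 13 · 19 · 41 · 47 = 1665891500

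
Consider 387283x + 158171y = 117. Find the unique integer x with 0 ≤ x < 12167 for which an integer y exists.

Reduce mod 158171: 387283x ≡ 117 (mod 158171). With g = gcd(387283, 158171) = 13 dividing 117, divide through: 29791x ≡ 9 (mod 12167).
Since gcd(29791, 12167) = 1, x ≡ 9·(29791)⁻¹ ≡ 9351 (mod 12167). Smallest non-negative: 9351.

9351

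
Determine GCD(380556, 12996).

Euclid: 380556 = 29·12996 + 3672; 12996 = 3·3672 + 1980; 3672 = 1·1980 + 1692; 1980 = 1·1692 + 288; 1692 = 5·288 + 252; 288 = 1·252 + 36; 252 = 7·36 + 0. Last nonzero remainder: 36.

36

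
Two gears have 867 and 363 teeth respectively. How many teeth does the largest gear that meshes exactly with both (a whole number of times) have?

3

867 = 3 · 17²
363 = 3 · 11²
Common: 3 = 3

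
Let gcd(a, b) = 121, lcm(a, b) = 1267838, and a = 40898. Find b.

Using ab = gcd(a,b)·lcm(a,b) = 121·1267838 = 153408398, we get b = 153408398/40898 = 3751.

3751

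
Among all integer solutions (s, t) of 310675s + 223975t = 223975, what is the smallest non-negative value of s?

0

Reduce mod 223975: 310675s ≡ 223975 (mod 223975). With g = gcd(310675, 223975) = 7225 dividing 223975, divide through: 43s ≡ 31 (mod 31).
Since gcd(43, 31) = 1, s ≡ 31·(43)⁻¹ ≡ 0 (mod 31). Smallest non-negative: 0.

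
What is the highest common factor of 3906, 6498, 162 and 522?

gcd(3906, 6498): 6498 = 1·3906 + 2592; 3906 = 1·2592 + 1314; 2592 = 1·1314 + 1278; 1314 = 1·1278 + 36; 1278 = 35·36 + 18; 36 = 2·18 + 0 → 18
gcd(18, 162): 162 = 9·18 + 0 → 18
gcd(18, 522): 522 = 29·18 + 0 → 18

18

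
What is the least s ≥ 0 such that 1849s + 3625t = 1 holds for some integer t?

149

gcd(1849, 3625) = 1 (Euclid: 3625 = 1·1849 + 1776; 1849 = 1·1776 + 73; 1776 = 24·73 + 24; 73 = 3·24 + 1; 24 = 24·1 + 0), and 1 | 1.
Extended Euclid: 1849·(149) + 3625·(-76) = 1. Scale by 1: s₀ = 149.
General solution s = s₀ + 3625k; reducing mod 3625 gives s = 149 (and t = -76).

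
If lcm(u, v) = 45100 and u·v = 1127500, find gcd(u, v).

25

gcd·lcm = product, so gcd = 1127500/45100 = 25.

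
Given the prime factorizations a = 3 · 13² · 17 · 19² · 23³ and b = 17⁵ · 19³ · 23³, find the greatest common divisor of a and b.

min exponent per shared prime: 17 · 19² · 23³ = 74668879

74668879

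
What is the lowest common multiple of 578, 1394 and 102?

578 = 2 · 17²; 1394 = 2 · 17 · 41; 102 = 2 · 3 · 17
lcm takes max exponent of each prime: 2 · 3 · 17² · 41 = 71094

71094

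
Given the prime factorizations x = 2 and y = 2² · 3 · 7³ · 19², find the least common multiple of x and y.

1485876

max exponent per prime: 2² · 3 · 7³ · 19² = 1485876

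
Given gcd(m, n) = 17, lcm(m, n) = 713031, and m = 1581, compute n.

7667

m·n = gcd·lcm = 17·713031 = 12121527, so n = 12121527/1581 = 7667.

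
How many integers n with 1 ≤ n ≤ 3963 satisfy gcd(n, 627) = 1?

2275

Prime factors of 627: 3, 11, 19. Count integers ≤ 3963 divisible by none of them.
By inclusion–exclusion: 3963 − ⌊3963/3⌋ − ⌊3963/11⌋ − ⌊3963/19⌋ + ⌊3963/33⌋ + ⌊3963/57⌋ + ⌊3963/209⌋ − ⌊3963/627⌋ = 2275.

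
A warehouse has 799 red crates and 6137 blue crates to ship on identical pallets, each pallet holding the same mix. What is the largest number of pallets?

Euclid: 6137 = 7·799 + 544; 799 = 1·544 + 255; 544 = 2·255 + 34; 255 = 7·34 + 17; 34 = 2·17 + 0. Last nonzero remainder: 17.

17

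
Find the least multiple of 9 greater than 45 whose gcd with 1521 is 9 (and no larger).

1521 = 9·169. Any m with gcd(m, 1521) = 9 is a multiple of 9, say 9s, with s coprime to 169.
Need s > 45/9, so s ≥ 6. First s ≥ 6 with gcd(s, 169) = 1 is s = 6. Thus m = 9·6 = 54.

54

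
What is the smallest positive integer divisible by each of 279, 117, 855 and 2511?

3101085

279 = 3² · 31; 117 = 3² · 13; 855 = 3² · 5 · 19; 2511 = 3⁴ · 31
lcm takes max exponent of each prime: 3⁴ · 5 · 13 · 19 · 31 = 3101085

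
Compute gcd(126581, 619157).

7

Euclid: 619157 = 4·126581 + 112833; 126581 = 1·112833 + 13748; 112833 = 8·13748 + 2849; 13748 = 4·2849 + 2352; 2849 = 1·2352 + 497; 2352 = 4·497 + 364; 497 = 1·364 + 133; 364 = 2·133 + 98; 133 = 1·98 + 35; 98 = 2·35 + 28; 35 = 1·28 + 7; 28 = 4·7 + 0. Last nonzero remainder: 7.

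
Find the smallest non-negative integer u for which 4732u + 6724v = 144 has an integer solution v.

Reduce mod 6724: 4732u ≡ 144 (mod 6724). With g = gcd(4732, 6724) = 4 dividing 144, divide through: 1183u ≡ 36 (mod 1681).
Since gcd(1183, 1681) = 1, u ≡ 36·(1183)⁻¹ ≡ 486 (mod 1681). Smallest non-negative: 486.

486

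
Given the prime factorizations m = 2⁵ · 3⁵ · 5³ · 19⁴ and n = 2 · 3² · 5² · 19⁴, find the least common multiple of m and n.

126672012000

max exponent per prime: 2⁵ · 3⁵ · 5³ · 19⁴ = 126672012000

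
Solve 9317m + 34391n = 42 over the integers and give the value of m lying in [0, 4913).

gcd(9317, 34391) = 7 (Euclid: 34391 = 3·9317 + 6440; 9317 = 1·6440 + 2877; 6440 = 2·2877 + 686; 2877 = 4·686 + 133; 686 = 5·133 + 21; 133 = 6·21 + 7; 21 = 3·7 + 0), and 7 | 42.
Extended Euclid: 9317·(1554) + 34391·(-421) = 7. Scale by 6: m₀ = 9324.
General solution m = m₀ + 4913t; reducing mod 4913 gives m = 4411 (and n = -1195).

4411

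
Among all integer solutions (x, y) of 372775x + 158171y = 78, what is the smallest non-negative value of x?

597

Euclid: 372775 = 2·158171 + 56433; 158171 = 2·56433 + 45305; 56433 = 1·45305 + 11128; 45305 = 4·11128 + 793; 11128 = 14·793 + 26; 793 = 30·26 + 13; 26 = 2·13 + 0 → gcd = 13; 78 = 13·6.
Back-substitution yields 372775·(-5984) + 158171·(14103) = 13, so one solution is x = -5984·6 = -35904, y = 14103·6 = 84618.
Solutions in x differ by 158171/13 = 12167; the one in [0, 12167) is -35904 mod 12167 = 597.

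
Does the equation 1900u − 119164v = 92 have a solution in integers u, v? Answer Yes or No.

gcd(1900, 119164): 119164 = 62·1900 + 1364; 1900 = 1·1364 + 536; 1364 = 2·536 + 292; 536 = 1·292 + 244; 292 = 1·244 + 48; 244 = 5·48 + 4; 48 = 12·4 + 0 → 4
4 divides 92, so a solution exists.

Yes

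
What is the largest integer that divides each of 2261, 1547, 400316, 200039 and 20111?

gcd(2261, 1547): 2261 = 1·1547 + 714; 1547 = 2·714 + 119; 714 = 6·119 + 0 → 119
gcd(119, 400316): 400316 = 3364·119 + 0 → 119
gcd(119, 200039): 200039 = 1681·119 + 0 → 119
gcd(119, 20111): 20111 = 169·119 + 0 → 119

119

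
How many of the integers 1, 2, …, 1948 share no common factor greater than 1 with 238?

786

Prime factors of 238: 2, 7, 17. Count integers ≤ 1948 divisible by none of them.
By inclusion–exclusion: 1948 − ⌊1948/2⌋ − ⌊1948/7⌋ − ⌊1948/17⌋ + ⌊1948/14⌋ + ⌊1948/34⌋ + ⌊1948/119⌋ − ⌊1948/238⌋ = 786.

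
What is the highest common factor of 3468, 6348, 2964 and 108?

12

3468 = 2² · 3 · 17²; 6348 = 2² · 3 · 23²; 2964 = 2² · 3 · 13 · 19; 108 = 2² · 3³
gcd takes min exponent of each prime: 2² · 3 = 12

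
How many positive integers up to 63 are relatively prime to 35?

35 = 5·7. Inclusion–exclusion on these primes:
63 − ⌊63/5⌋ − ⌊63/7⌋ + ⌊63/35⌋ = 43

43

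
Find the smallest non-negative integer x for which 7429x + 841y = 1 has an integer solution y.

gcd(7429, 841) = 1 (Euclid: 7429 = 8·841 + 701; 841 = 1·701 + 140; 701 = 5·140 + 1; 140 = 140·1 + 0), and 1 | 1.
Extended Euclid: 7429·(6) + 841·(-53) = 1. Scale by 1: x₀ = 6.
General solution x = x₀ + 841t; reducing mod 841 gives x = 6 (and y = -53).

6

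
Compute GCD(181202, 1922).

Euclid: 181202 = 94·1922 + 534; 1922 = 3·534 + 320; 534 = 1·320 + 214; 320 = 1·214 + 106; 214 = 2·106 + 2; 106 = 53·2 + 0. Last nonzero remainder: 2.

2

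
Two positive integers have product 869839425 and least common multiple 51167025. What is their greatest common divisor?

17

gcd·lcm = product, so gcd = 869839425/51167025 = 17.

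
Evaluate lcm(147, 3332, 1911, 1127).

147 = 3 · 7²; 3332 = 2² · 7² · 17; 1911 = 3 · 7² · 13; 1127 = 7² · 23
lcm takes max exponent of each prime: 2² · 3 · 7² · 13 · 17 · 23 = 2988804

2988804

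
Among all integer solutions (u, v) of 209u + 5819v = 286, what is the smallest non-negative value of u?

419

Euclid: 5819 = 27·209 + 176; 209 = 1·176 + 33; 176 = 5·33 + 11; 33 = 3·11 + 0 → gcd = 11; 286 = 11·26.
Back-substitution yields 209·(-167) + 5819·(6) = 11, so one solution is u = -167·26 = -4342, v = 6·26 = 156.
Solutions in u differ by 5819/11 = 529; the one in [0, 529) is -4342 mod 529 = 419.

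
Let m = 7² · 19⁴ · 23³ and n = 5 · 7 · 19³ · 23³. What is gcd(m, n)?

584174171

min exponent per shared prime: 7 · 19³ · 23³ = 584174171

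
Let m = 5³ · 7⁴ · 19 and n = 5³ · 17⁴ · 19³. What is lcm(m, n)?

171932770517375

max exponent per prime: 5³ · 7⁴ · 17⁴ · 19³ = 171932770517375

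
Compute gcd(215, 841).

215 = 5 · 43
841 = 29²
Common: 1 = 1

1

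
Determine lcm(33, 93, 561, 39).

33 = 3 · 11; 93 = 3 · 31; 561 = 3 · 11 · 17; 39 = 3 · 13
lcm takes max exponent of each prime: 3 · 11 · 13 · 17 · 31 = 226083

226083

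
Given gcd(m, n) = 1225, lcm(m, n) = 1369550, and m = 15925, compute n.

105350

m·n = gcd·lcm = 1225·1369550 = 1677698750, so n = 1677698750/15925 = 105350.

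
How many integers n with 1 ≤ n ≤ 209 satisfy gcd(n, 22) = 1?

Prime factors of 22: 2, 11. Count integers ≤ 209 divisible by none of them.
By inclusion–exclusion: 209 − ⌊209/2⌋ − ⌊209/11⌋ + ⌊209/22⌋ = 95.

95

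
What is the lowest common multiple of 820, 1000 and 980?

lcm(820, 1000) = 820·1000/gcd = 820000/20 = 41000
lcm(41000, 980) = 41000·980/gcd = 40180000/20 = 2009000

2009000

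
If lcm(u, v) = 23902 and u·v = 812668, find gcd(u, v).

34

gcd·lcm = product, so gcd = 812668/23902 = 34.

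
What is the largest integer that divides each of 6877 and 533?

Euclid: 6877 = 12·533 + 481; 533 = 1·481 + 52; 481 = 9·52 + 13; 52 = 4·13 + 0. Last nonzero remainder: 13.

13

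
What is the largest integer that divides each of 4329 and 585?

4329 = 3² · 13 · 37
585 = 3² · 5 · 13
Common: 3² · 13 = 117

117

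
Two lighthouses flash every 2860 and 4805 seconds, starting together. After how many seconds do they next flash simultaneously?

gcd first: 4805 = 1·2860 + 1945; 2860 = 1·1945 + 915; 1945 = 2·915 + 115; 915 = 7·115 + 110; 115 = 1·110 + 5; 110 = 22·5 + 0 → gcd = 5
lcm = 2860·4805/gcd = 13742300/5 = 2748460

2748460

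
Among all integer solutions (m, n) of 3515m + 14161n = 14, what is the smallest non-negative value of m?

9814

gcd(3515, 14161) = 1 (Euclid: 14161 = 4·3515 + 101; 3515 = 34·101 + 81; 101 = 1·81 + 20; 81 = 4·20 + 1; 20 = 20·1 + 0), and 1 | 14.
Extended Euclid: 3515·(701) + 14161·(-174) = 1. Scale by 14: m₀ = 9814.
General solution m = m₀ + 14161t; reducing mod 14161 gives m = 9814 (and n = -2436).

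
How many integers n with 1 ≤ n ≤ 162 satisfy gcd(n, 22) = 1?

Prime factors of 22: 2, 11. Count integers ≤ 162 divisible by none of them.
By inclusion–exclusion: 162 − ⌊162/2⌋ − ⌊162/11⌋ + ⌊162/22⌋ = 74.

74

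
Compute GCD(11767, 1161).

1

11767 = 7 · 41²
1161 = 3³ · 43
Common: 1 = 1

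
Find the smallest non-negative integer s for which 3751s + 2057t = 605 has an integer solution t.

Reduce mod 2057: 3751s ≡ 605 (mod 2057). With g = gcd(3751, 2057) = 121 dividing 605, divide through: 31s ≡ 5 (mod 17).
Since gcd(31, 17) = 1, s ≡ 5·(31)⁻¹ ≡ 4 (mod 17). Smallest non-negative: 4.

4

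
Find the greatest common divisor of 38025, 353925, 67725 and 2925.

225

38025 = 3² · 5² · 13²; 353925 = 3² · 5² · 11² · 13; 67725 = 3² · 5² · 7 · 43; 2925 = 3² · 5² · 13
gcd takes min exponent of each prime: 3² · 5² = 225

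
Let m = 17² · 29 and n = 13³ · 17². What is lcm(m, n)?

max exponent per prime: 13³ · 17² · 29 = 18413057

18413057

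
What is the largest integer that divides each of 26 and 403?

Euclid: 403 = 15·26 + 13; 26 = 2·13 + 0. Last nonzero remainder: 13.

13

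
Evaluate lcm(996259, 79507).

79209564313

gcd first: 996259 = 12·79507 + 42175; 79507 = 1·42175 + 37332; 42175 = 1·37332 + 4843; 37332 = 7·4843 + 3431; 4843 = 1·3431 + 1412; 3431 = 2·1412 + 607; 1412 = 2·607 + 198; 607 = 3·198 + 13; 198 = 15·13 + 3; 13 = 4·3 + 1; 3 = 3·1 + 0 → gcd = 1
lcm = 996259·79507/gcd = 79209564313/1 = 79209564313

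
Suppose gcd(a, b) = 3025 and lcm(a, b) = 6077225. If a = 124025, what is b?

a·b = gcd·lcm = 3025·6077225 = 18383605625, so b = 18383605625/124025 = 148225.

148225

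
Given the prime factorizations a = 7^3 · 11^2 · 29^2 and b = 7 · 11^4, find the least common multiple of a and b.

max exponent per prime: 7^3 · 11^4 · 29^2 = 4223386783

4223386783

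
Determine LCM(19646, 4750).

gcd first: 19646 = 4·4750 + 646; 4750 = 7·646 + 228; 646 = 2·228 + 190; 228 = 1·190 + 38; 190 = 5·38 + 0 → gcd = 38
lcm = 19646·4750/gcd = 93318500/38 = 2455750

2455750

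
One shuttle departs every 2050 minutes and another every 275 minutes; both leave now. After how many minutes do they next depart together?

2050 = 2 · 5² · 41; 275 = 5² · 11
max exponents: 2 · 5² · 11 · 41 = 22550

22550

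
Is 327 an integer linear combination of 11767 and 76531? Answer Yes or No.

No

gcd(11767, 76531): 76531 = 6·11767 + 5929; 11767 = 1·5929 + 5838; 5929 = 1·5838 + 91; 5838 = 64·91 + 14; 91 = 6·14 + 7; 14 = 2·7 + 0 → 7
7 does not divide 327, so a solution does not exist.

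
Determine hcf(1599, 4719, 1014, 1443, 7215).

39

gcd(1599, 4719): 4719 = 2·1599 + 1521; 1599 = 1·1521 + 78; 1521 = 19·78 + 39; 78 = 2·39 + 0 → 39
gcd(39, 1014): 1014 = 26·39 + 0 → 39
gcd(39, 1443): 1443 = 37·39 + 0 → 39
gcd(39, 7215): 7215 = 185·39 + 0 → 39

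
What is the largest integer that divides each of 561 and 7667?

187

Euclid: 7667 = 13·561 + 374; 561 = 1·374 + 187; 374 = 2·187 + 0. Last nonzero remainder: 187.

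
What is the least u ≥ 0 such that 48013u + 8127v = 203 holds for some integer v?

488

Reduce mod 8127: 48013u ≡ 203 (mod 8127). With g = gcd(48013, 8127) = 7 dividing 203, divide through: 6859u ≡ 29 (mod 1161).
Since gcd(6859, 1161) = 1, u ≡ 29·(6859)⁻¹ ≡ 488 (mod 1161). Smallest non-negative: 488.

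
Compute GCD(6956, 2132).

4

Euclid: 6956 = 3·2132 + 560; 2132 = 3·560 + 452; 560 = 1·452 + 108; 452 = 4·108 + 20; 108 = 5·20 + 8; 20 = 2·8 + 4; 8 = 2·4 + 0. Last nonzero remainder: 4.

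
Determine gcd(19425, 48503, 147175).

gcd(19425, 48503): 48503 = 2·19425 + 9653; 19425 = 2·9653 + 119; 9653 = 81·119 + 14; 119 = 8·14 + 7; 14 = 2·7 + 0 → 7
gcd(7, 147175): 147175 = 21025·7 + 0 → 7

7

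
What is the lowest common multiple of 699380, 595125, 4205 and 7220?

lcm(699380, 595125) = 699380·595125/gcd = 416218522500/5 = 83243704500
lcm(83243704500, 4205) = 83243704500·4205/gcd = 350039777422500/5 = 70007955484500
lcm(70007955484500, 7220) = 70007955484500·7220/gcd = 505457438598090000/20 = 25272871929904500

25272871929904500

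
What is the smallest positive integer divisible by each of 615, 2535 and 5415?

615 = 3 · 5 · 41; 2535 = 3 · 5 · 13²; 5415 = 3 · 5 · 19²
lcm takes max exponent of each prime: 3 · 5 · 13² · 19² · 41 = 37520535

37520535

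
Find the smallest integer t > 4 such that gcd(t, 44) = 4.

gcd(t, 44) = 4 forces 4 | t; write t = 4s. Then gcd(4s, 4·11) = 4·gcd(s, 11), so need gcd(s, 11) = 1.
4s > 4 gives s ≥ 2. The least s ≥ 2 coprime to 11 is 2, so t = 4·2 = 8.

8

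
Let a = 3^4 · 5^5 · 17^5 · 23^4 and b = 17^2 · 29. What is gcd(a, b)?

min exponent per shared prime: 17^2 = 289

289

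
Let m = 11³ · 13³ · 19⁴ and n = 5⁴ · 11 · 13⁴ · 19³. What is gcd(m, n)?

min exponent per shared prime: 11 · 13³ · 19³ = 165761453

165761453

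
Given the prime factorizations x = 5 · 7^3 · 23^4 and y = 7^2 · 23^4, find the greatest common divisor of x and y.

13712209

min exponent per shared prime: 7^2 · 23^4 = 13712209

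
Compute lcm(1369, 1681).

2301289

gcd first: 1681 = 1·1369 + 312; 1369 = 4·312 + 121; 312 = 2·121 + 70; 121 = 1·70 + 51; 70 = 1·51 + 19; 51 = 2·19 + 13; 19 = 1·13 + 6; 13 = 2·6 + 1; 6 = 6·1 + 0 → gcd = 1
lcm = 1369·1681/gcd = 2301289/1 = 2301289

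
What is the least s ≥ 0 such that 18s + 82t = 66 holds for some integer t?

gcd(18, 82) = 2 (Euclid: 82 = 4·18 + 10; 18 = 1·10 + 8; 10 = 1·8 + 2; 8 = 4·2 + 0), and 2 | 66.
Extended Euclid: 18·(-9) + 82·(2) = 2. Scale by 33: s₀ = -297.
General solution s = s₀ + 41k; reducing mod 41 gives s = 31 (and t = -6).

31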